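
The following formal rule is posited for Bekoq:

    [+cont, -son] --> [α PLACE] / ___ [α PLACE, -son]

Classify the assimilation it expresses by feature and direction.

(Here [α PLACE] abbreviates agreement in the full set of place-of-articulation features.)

regressive place assimilation

The rule copies the place features (abbreviated [PLACE]) from the environment onto the target, so the assimilating feature is place.
Since the environment is written after the underscore, the trigger follows the target; the direction is regressive.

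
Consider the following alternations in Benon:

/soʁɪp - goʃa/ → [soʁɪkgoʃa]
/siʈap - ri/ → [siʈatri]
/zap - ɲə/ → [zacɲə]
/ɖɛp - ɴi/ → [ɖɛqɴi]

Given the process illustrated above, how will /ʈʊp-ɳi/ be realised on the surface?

The data show regressive place assimilation: /p/ → [k] before /g/; /p/ → [t] before /r/; /p/ → [c] before /ɲ/; /p/ → [q] before /ɴ/. In each pair only place changes, matching the following consonant, while manner and voice stay constant.
/p/ is a voiceless bilabial stop. The following trigger /ɳ/ is retroflex, so /p/ must become retroflex as well.
A voiceless retroflex stop is [ʈ], so the surface segment is [ʈ].

[ʈʊʈɳi]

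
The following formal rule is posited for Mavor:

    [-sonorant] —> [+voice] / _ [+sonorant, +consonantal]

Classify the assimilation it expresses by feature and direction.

regressive voicing assimilation

The structural change is [+voice], and the conditioning segment [+sonorant, +consonantal] (a sonorant consonant) is itself voiced, so the target comes to share the voicing of its neighbour — voicing assimilation.
Since the environment is written after the underscore, the trigger follows the target; the direction is regressive.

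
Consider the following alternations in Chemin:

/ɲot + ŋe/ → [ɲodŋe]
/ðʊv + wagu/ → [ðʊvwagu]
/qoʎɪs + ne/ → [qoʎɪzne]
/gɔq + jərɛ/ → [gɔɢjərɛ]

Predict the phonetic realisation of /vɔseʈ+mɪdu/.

[vɔseɖmɪdu]

The data show regressive voicing assimilation: /t/ → [d] before /ŋ/; /s/ → [z] before /n/; /q/ → [ɢ] before /j/. In each pair only voicing changes, matching the following consonant, while place and manner stay constant.
Nothing changes in [ðʊvwagu]: there the adjacent consonants already agree in voicing (/v/ and /w/ are both voiced), so this form is consistent with the same rule.
/ʈ/ is a voiceless retroflex stop. The following trigger /m/ is voiced, so /ʈ/ must become voiced as well.
Changing only its voicing to voiced gives [ɖ] — the voiced retroflex stop.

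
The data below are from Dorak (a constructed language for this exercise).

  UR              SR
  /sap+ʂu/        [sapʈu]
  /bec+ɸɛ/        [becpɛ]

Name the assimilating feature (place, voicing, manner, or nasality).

manner

Underlying /ʂ/ is realised as [ʈ] next to /p/; /p/ itself does not change.
/ʂ/ is a fricative while /p/ is a stop; the output [ʈ] is a stop, matching the trigger — so the feature that spreads is manner.
The same holds elsewhere in the data: /ɸ/ → [p] after /c/ (fricative → stop, matching a stop) — only manner changes, and always toward the preceding segment.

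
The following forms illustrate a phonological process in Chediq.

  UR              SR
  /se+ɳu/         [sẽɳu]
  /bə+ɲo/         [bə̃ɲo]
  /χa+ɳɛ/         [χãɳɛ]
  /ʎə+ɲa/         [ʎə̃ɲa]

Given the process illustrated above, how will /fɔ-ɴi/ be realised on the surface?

[fɔ̃ɴi]

The data show regressive nasality assimilation (vowel nasalisation): /e/ → [ẽ] before /ɳ/; /ə/ → [ə̃] before /ɲ/; /a/ → [ã] before /ɳ/ — a vowel is nasalised by an immediately following nasal consonant.
The vowel /ɔ/ is adjacent to the following nasal /ɴ/, so it acquires [+nasal] and surfaces as [ɔ̃].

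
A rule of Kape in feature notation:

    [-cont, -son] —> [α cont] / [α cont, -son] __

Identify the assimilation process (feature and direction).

progressive manner assimilation

The rule copies [cont] (continuancy) from the environment onto the target stops; since [±cont] encodes the stop/fricative manner contrast, the assimilating dimension is manner.
Since the environment is written before the underscore, the trigger precedes the target; the direction is progressive.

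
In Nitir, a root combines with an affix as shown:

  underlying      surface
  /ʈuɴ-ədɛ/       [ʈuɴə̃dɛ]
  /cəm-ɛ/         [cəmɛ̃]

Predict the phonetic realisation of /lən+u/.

[lənũ]

The data show progressive nasality assimilation (vowel nasalisation): /ə/ → [ə̃] after /ɴ/; /ɛ/ → [ɛ̃] after /m/ — a vowel is nasalised by an immediately preceding nasal consonant.
The vowel /u/ is adjacent to the preceding nasal /n/, so it acquires [+nasal] and surfaces as [ũ].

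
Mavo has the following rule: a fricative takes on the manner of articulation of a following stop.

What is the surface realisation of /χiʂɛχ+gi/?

[χiʂɛqgi]

/χ/ is a voiceless uvular fricative. The following trigger /g/ is a stop, so /χ/ must become a stop as well.
Changing only its manner to stop gives [q] — the voiceless uvular stop.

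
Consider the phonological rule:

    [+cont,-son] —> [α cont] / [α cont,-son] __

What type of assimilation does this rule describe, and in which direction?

progressive manner assimilation

The shared variable α links the value of [cont] on the target to that of the neighbouring obstruent. [cont] distinguishes stops from fricatives — a manner-of-articulation feature — so this is manner assimilation.
Since the environment is written before the underscore, the trigger precedes the target; the direction is progressive.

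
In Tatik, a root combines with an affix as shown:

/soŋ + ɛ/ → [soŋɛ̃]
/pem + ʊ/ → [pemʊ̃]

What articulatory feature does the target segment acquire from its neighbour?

nasality

The vowel /ɛ/ surfaces as nasalised [ɛ̃] next to the preceding nasal /ŋ/ — it has acquired the [+nasal] feature of its neighbour.
The other form shows the same pattern: /ʊ/ → [ʊ̃] after /m/ — each time a vowel is nasalised next to a preceding nasal.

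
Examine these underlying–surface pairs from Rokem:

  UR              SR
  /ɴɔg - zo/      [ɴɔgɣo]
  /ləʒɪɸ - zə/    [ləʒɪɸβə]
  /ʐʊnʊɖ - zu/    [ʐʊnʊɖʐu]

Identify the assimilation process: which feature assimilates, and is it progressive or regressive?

progressive place assimilation

Underlying /z/ is realised as [ɣ] next to /g/; /g/ itself does not change.
The change alveolar → velar matches the place of the preceding /g/, identifying this as place assimilation.
Manner and voice are unchanged, so the assimilation is partial, not total.
The other alternating forms pattern the same way: /z/ → [β] after /ɸ/ (alveolar → bilabial, matching bilabial); /z/ → [ʐ] after /ɖ/ (alveolar → retroflex, matching retroflex) — only place changes, and always toward the preceding segment.
Since the segment that changes follows the conditioning segment, the assimilation is progressive.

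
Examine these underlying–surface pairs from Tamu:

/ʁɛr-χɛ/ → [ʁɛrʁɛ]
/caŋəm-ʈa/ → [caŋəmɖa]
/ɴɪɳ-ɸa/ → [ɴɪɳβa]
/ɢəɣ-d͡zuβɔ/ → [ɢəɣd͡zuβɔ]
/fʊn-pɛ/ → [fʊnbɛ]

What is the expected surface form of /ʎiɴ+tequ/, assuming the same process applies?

[ʎiɴdequ]

The data show progressive voicing assimilation: /χ/ → [ʁ] after /r/; /ʈ/ → [ɖ] after /m/; /ɸ/ → [β] after /ɳ/; /p/ → [b] after /n/. In each pair only voicing changes, matching the preceding consonant, while place and manner stay constant.
No alternation appears in [ɢəɣd͡zuβɔ]: there the adjacent consonants already agree in voicing (/d͡z/ and /ɣ/ are both voiced), so this form is consistent with the same rule.
/t/ is a voiceless alveolar stop. The preceding trigger /ɴ/ is voiced, so /t/ must become voiced as well.
The voiced alveolar stop is [d], so /t/ → [d].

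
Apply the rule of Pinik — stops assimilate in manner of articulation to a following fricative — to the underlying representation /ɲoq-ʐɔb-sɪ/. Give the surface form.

[ɲoχʐɔβsɪ]

The rule targets /q/ (voiceless uvular stop), which sits before the trigger /ʐ/ (fricative).
Changing only its manner to fricative gives [χ] — the voiceless uvular fricative.
At the second juncture, /b/ likewise becomes [β] adjacent to /s/.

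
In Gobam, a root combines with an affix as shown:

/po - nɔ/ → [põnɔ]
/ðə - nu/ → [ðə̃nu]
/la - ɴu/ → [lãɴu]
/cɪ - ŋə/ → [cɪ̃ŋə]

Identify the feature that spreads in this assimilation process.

The vowel /o/ surfaces as nasalised [õ] next to the following nasal /n/ — it has acquired the [+nasal] feature of its neighbour.
Likewise in the remaining data: /ə/ → [ə̃] before /n/; /a/ → [ã] before /ɴ/; /ɪ/ → [ɪ̃] before /ŋ/ — each time a vowel is nasalised next to a following nasal.

nasality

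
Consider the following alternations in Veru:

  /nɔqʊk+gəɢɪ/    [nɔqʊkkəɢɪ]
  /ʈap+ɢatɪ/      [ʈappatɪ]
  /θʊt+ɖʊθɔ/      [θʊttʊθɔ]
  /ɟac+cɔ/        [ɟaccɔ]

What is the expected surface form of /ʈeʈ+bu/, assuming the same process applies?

[ʈeʈʈu]

The data show progressive total assimilation (/g/ → [k] after /k/; /ɢ/ → [p] after /p/; /ɖ/ → [t] after /t/): in every case the target segment becomes identical to its preceding neighbour, copying more than a single feature.
In [ɟaccɔ] the two consonants at the boundary are already identical (/c/ + /c/), so the rule applies vacuously and nothing changes.
/b/ is the segment targeted by the rule; it sits immediately after /ʈ/, so it assimilates completely and surfaces as [ʈ].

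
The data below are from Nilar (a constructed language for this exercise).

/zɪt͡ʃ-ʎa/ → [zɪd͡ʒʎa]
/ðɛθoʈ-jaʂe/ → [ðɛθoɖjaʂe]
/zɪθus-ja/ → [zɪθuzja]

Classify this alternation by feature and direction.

Comparing underlying and surface forms, /t͡ʃ/ → [d͡ʒ] is the alternation; the neighbouring /ʎ/ is constant.
The change voiceless → voiced matches the voicing of the following /ʎ/, identifying this as voicing assimilation.
Place and manner are unchanged, so the assimilation is partial, not total.
Checking the remaining alternations: /ʈ/ → [ɖ] before /j/ (voiceless → voiced, matching voiced); /s/ → [z] before /j/ (voiceless → voiced, matching voiced) — only voicing changes, and always toward the following segment.
The trigger is the following segment, so the direction is regressive (anticipatory).

regressive voicing assimilation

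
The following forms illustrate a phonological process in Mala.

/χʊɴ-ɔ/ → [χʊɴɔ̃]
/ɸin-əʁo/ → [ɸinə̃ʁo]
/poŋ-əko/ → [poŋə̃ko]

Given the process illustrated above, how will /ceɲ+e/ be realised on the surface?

[ceɲẽ]

The data show progressive nasality assimilation (vowel nasalisation): /ɔ/ → [ɔ̃] after /ɴ/; /ə/ → [ə̃] after /n/; /ə/ → [ə̃] after /ŋ/ — a vowel is nasalised by an immediately preceding nasal consonant.
The vowel /e/ is adjacent to the preceding nasal /ɲ/, so it acquires [+nasal] and surfaces as [ẽ].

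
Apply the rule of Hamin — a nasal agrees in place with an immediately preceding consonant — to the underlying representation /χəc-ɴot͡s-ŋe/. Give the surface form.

The rule targets /ɴ/ (voiced uvular nasal), which sits after the trigger /c/ (palatal).
A voiced palatal nasal is [ɲ], so the surface segment is [ɲ].
The same rule applies at the second boundary: /ŋ/ → [n] next to /t͡s/.

[χəcɲot͡sne]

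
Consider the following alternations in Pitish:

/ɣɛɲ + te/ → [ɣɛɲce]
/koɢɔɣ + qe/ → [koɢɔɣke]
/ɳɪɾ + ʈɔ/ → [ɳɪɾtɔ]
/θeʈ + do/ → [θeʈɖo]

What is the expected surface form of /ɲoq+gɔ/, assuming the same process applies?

The data show progressive place assimilation: /t/ → [c] after /ɲ/; /q/ → [k] after /ɣ/; /ʈ/ → [t] after /ɾ/; /d/ → [ɖ] after /ʈ/. In each pair only place changes, matching the preceding consonant, while manner and voice stay constant.
/g/ is a voiced velar stop. The preceding trigger /q/ is uvular, so /g/ must become uvular as well.
Changing only its place to uvular gives [ɢ] — the voiced uvular stop.

[ɲoqɢɔ]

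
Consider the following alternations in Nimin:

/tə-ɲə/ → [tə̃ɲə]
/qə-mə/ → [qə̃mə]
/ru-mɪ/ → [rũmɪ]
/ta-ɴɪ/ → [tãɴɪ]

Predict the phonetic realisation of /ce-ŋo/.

The data show regressive nasality assimilation (vowel nasalisation): /ə/ → [ə̃] before /ɲ/; /ə/ → [ə̃] before /m/; /u/ → [ũ] before /m/; /a/ → [ã] before /ɴ/ — a vowel is nasalised by an immediately following nasal consonant.
/e/ sits next to the nasal /ŋ/ and is therefore nasalised to [ẽ].

[cẽŋo]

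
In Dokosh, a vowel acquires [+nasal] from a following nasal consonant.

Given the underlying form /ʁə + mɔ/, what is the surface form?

[ʁə̃mɔ]

The vowel /ə/ is adjacent to the following nasal /m/, so it acquires [+nasal] and surfaces as [ə̃].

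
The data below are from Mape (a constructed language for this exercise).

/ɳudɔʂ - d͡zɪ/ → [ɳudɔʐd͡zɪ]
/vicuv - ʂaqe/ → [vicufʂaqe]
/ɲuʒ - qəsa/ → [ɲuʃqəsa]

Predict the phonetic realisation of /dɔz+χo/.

[dɔsχo]

The data show regressive voicing assimilation: /ʂ/ → [ʐ] before /d͡z/; /v/ → [f] before /ʂ/; /ʒ/ → [ʃ] before /q/. In each pair only voicing changes, matching the following consonant, while place and manner stay constant.
/z/ is a voiced alveolar fricative. The following trigger /χ/ is voiceless, so /z/ must become voiceless as well.
Changing only its voicing to voiceless gives [s] — the voiceless alveolar fricative.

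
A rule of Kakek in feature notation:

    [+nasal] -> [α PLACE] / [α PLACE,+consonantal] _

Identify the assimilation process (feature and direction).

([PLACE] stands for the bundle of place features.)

progressive place assimilation

The shared variable α links the value of the place features (abbreviated [PLACE]) on the target to the same value on the neighbouring segment, so place is the feature that assimilates.
The conditioning segment sits to the left of the focus bar, meaning the trigger precedes the segment that changes — progressive assimilation.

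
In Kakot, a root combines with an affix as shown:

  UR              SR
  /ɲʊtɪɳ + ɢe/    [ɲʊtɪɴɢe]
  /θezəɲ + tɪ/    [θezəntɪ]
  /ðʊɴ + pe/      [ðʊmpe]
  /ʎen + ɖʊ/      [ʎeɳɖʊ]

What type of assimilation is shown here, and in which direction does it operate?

regressive place assimilation

The segment that alternates is /ɳ/, which surfaces as [ɴ] when adjacent to /ɢ/.
The change retroflex → uvular matches the place of the following /ɢ/, identifying this as place assimilation.
Manner and voice are unchanged, so the assimilation is partial, not total.
The same holds elsewhere in the data: /ɲ/ → [n] before /t/ (palatal → alveolar, matching alveolar); /ɴ/ → [m] before /p/ (uvular → bilabial, matching bilabial); /n/ → [ɳ] before /ɖ/ (alveolar → retroflex, matching retroflex) — only place changes, and always toward the following segment.
The trigger is the following segment, so the direction is regressive (anticipatory).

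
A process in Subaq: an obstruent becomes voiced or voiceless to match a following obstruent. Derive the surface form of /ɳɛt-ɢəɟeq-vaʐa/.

/t/ is a voiceless alveolar stop. The following trigger /ɢ/ is voiced, so /t/ must become voiced as well.
A voiced alveolar stop is [d], so the surface segment is [d].
At the second juncture, /q/ likewise becomes [ɢ] adjacent to /v/.

[ɳɛdɢəɟeɢvaʐa]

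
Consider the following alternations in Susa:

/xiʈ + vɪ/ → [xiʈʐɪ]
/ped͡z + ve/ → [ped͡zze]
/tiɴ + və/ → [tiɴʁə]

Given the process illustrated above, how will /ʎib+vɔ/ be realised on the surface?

[ʎibβɔ]

The data show progressive place assimilation: /v/ → [ʐ] after /ʈ/; /v/ → [z] after /d͡z/; /v/ → [ʁ] after /ɴ/. In each pair only place changes, matching the preceding consonant, while manner and voice stay constant.
/v/ is a voiced labiodental fricative. The preceding trigger /b/ is bilabial, so /v/ must become bilabial as well.
The voiced bilabial fricative is [β], so /v/ → [β].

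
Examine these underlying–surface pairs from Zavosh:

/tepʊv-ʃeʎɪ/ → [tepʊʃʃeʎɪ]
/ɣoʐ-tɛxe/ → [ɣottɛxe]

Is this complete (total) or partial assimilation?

total assimilation

Comparing underlying and surface forms, /v/ → [ʃ] is the alternation; the neighbouring /ʃ/ is constant.
The output [ʃ] is identical to the trigger /ʃ/ — every feature (place, manner, voicing) has been copied — so this is total assimilation.
The remaining alternation confirms this: /ʐ/ → [t] before /t/ — in each case the output is a copy of the following consonant.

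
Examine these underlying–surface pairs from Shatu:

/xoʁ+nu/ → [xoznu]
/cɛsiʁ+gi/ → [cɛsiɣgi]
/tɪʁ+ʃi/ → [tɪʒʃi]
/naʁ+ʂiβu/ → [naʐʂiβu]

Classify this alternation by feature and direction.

regressive place assimilation

Comparing underlying and surface forms, /ʁ/ → [z] is the alternation; the neighbouring /n/ is constant.
The change uvular → alveolar matches the place of the following /n/, identifying this as place assimilation.
Manner and voice are unchanged, so the assimilation is partial, not total.
The other alternating forms pattern the same way: /ʁ/ → [ɣ] before /g/ (uvular → velar, matching velar); /ʁ/ → [ʒ] before /ʃ/ (uvular → postalveolar, matching postalveolar); /ʁ/ → [ʐ] before /ʂ/ (uvular → retroflex, matching retroflex) — only place changes, and always toward the following segment.
The trigger is the following segment, so the direction is regressive (anticipatory).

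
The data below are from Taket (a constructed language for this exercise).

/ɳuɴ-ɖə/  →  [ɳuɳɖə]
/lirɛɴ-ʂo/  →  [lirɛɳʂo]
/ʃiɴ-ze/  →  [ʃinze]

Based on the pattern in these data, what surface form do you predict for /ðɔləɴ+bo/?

[ðɔləmbo]

The data show regressive place assimilation: /ɴ/ → [ɳ] before /ɖ/; /ɴ/ → [ɳ] before /ʂ/; /ɴ/ → [n] before /z/. In each pair only place changes, matching the following consonant, while manner and voice stay constant.
The rule targets /ɴ/ (voiced uvular nasal), which sits before the trigger /b/ (bilabial).
A voiced bilabial nasal is [m], so the surface segment is [m].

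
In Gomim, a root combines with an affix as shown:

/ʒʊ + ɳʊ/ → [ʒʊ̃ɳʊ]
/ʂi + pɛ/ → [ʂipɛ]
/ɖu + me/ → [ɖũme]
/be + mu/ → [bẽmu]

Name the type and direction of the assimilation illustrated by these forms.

The vowel /ʊ/ surfaces as nasalised [ʊ̃] next to the following nasal /ɳ/ — it has acquired the [+nasal] feature of its neighbour.
The other forms show the same pattern: /u/ → [ũ] before /m/; /e/ → [ẽ] before /m/ — each time a vowel is nasalised next to a following nasal.
No change occurs in [ʂipɛ] because the vowel at the boundary is adjacent to an oral consonant, not a nasal (/i/ next to /p/).
Because the conditioning nasal is to the right of the vowel that changes, the process is regressive (anticipatory).

regressive nasality assimilation (vowel nasalisation)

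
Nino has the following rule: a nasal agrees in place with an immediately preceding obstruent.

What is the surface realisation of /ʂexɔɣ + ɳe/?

/ɳ/ is a voiced retroflex nasal. The preceding trigger /ɣ/ is velar, so /ɳ/ must become velar as well.
Changing only its place to velar gives [ŋ] — the voiced velar nasal.

[ʂexɔɣŋe]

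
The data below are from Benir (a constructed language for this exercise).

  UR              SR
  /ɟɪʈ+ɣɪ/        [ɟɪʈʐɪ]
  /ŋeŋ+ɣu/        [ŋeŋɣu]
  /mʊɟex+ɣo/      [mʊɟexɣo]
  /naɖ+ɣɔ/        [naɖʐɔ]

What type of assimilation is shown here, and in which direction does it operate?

The segment that alternates is /ɣ/, which surfaces as [ʐ] when adjacent to /ʈ/.
/ɣ/ is velar while /ʈ/ is retroflex; the output [ʐ] is retroflex, matching the trigger — so the feature that spreads is place.
Manner and voice are unchanged, so the assimilation is partial, not total.
The other alternating form patterns the same way: /ɣ/ → [ʐ] after /ɖ/ (velar → retroflex, matching retroflex) — only place changes, and always toward the preceding segment.
Nothing changes in [ŋeŋɣu], [mʊɟexɣo]: there the adjacent consonants already agree in place (/ɣ/ and /ŋ/ are both velar; /ɣ/ and /x/ are both velar), so these forms are consistent with the same rule.
The trigger is the preceding segment, so the direction is progressive (perseverative).

progressive place assimilation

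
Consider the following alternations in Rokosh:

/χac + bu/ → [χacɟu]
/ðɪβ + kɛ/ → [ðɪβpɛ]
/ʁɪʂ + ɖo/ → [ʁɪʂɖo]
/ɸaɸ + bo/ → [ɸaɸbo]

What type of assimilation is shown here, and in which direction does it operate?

progressive place assimilation

Underlying /b/ is realised as [ɟ] next to /c/; /c/ itself does not change.
/b/ is bilabial while /c/ is palatal; the output [ɟ] is palatal, matching the trigger — so the feature that spreads is place.
Manner and voice are unchanged, so the assimilation is partial, not total.
Checking the remaining alternation: /k/ → [p] after /β/ (velar → bilabial, matching bilabial) — only place changes, and always toward the preceding segment.
Nothing changes in [ʁɪʂɖo], [ɸaɸbo]: there the adjacent consonants already agree in place (/ɖ/ and /ʂ/ are both retroflex; /b/ and /ɸ/ are both bilabial), so these forms are consistent with the same rule.
The trigger is the preceding segment, so the direction is progressive (perseverative).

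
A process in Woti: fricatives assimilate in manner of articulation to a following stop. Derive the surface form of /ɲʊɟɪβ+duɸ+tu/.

/β/ is a voiced bilabial fricative. The following trigger /d/ is a stop, so /β/ must become a stop as well.
A voiced bilabial stop is [b], so the surface segment is [b].
The same rule applies at the second boundary: /ɸ/ → [p] next to /t/.

[ɲʊɟɪbduptu]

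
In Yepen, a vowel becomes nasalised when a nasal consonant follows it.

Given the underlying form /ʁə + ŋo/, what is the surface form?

/ə/ sits next to the nasal /ŋ/ and is therefore nasalised to [ə̃].

[ʁə̃ŋo]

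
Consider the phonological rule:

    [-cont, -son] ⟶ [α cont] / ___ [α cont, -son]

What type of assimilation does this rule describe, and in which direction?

regressive manner assimilation

The rule copies [cont] (continuancy) from the environment onto the target stops; since [±cont] encodes the stop/fricative manner contrast, the assimilating dimension is manner.
The conditioning segment sits to the right of the focus bar, meaning the trigger follows the segment that changes — regressive assimilation.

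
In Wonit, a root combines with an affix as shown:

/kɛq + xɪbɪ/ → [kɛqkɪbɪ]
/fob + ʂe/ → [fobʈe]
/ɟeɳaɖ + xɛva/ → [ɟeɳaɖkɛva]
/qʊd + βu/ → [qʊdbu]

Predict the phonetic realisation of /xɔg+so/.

[xɔgto]

The data show progressive manner assimilation: /x/ → [k] after /q/; /ʂ/ → [ʈ] after /b/; /x/ → [k] after /ɖ/; /β/ → [b] after /d/. In each pair only manner changes, matching the preceding consonant, while place and voice stay constant.
The rule targets /s/ (voiceless alveolar fricative), which sits after the trigger /g/ (stop).
Changing only its manner to stop gives [t] — the voiceless alveolar stop.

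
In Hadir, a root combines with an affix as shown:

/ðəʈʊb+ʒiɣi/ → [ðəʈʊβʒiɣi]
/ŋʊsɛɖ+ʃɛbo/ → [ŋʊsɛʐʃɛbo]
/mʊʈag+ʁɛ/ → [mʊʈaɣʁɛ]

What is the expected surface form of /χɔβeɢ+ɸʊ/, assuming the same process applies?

[χɔβeʁɸʊ]

The data show regressive manner assimilation: /b/ → [β] before /ʒ/; /ɖ/ → [ʐ] before /ʃ/; /g/ → [ɣ] before /ʁ/. In each pair only manner changes, matching the following consonant, while place and voice stay constant.
/ɢ/ is a voiced uvular stop. The following trigger /ɸ/ is a fricative, so /ɢ/ must become a fricative as well.
Changing only its manner to fricative gives [ʁ] — the voiced uvular fricative.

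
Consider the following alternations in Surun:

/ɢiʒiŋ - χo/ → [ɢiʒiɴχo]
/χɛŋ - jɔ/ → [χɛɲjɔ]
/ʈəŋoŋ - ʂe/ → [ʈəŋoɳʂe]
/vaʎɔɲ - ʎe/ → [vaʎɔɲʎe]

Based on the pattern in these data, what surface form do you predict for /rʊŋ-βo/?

The data show regressive place assimilation: /ŋ/ → [ɴ] before /χ/; /ŋ/ → [ɲ] before /j/; /ŋ/ → [ɳ] before /ʂ/. In each pair only place changes, matching the following consonant, while manner and voice stay constant.
Nothing changes in [vaʎɔɲʎe]: there the adjacent consonants already agree in place (/ɲ/ and /ʎ/ are both palatal), so this form is consistent with the same rule.
The rule targets /ŋ/ (voiced velar nasal), which sits before the trigger /β/ (bilabial).
A voiced bilabial nasal is [m], so the surface segment is [m].

[rʊmβo]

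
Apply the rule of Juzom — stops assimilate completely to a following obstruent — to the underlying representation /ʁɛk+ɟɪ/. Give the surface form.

[ʁɛɟɟɪ]

/k/ is the segment targeted by the rule; it sits immediately before /ɟ/, so it assimilates completely and surfaces as [ɟ].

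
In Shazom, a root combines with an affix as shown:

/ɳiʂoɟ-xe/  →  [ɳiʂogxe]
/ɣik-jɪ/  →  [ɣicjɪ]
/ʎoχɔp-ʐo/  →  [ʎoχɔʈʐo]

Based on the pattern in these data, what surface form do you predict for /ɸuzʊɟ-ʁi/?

[ɸuzʊɢʁi]

The data show regressive place assimilation: /ɟ/ → [g] before /x/; /k/ → [c] before /j/; /p/ → [ʈ] before /ʐ/. In each pair only place changes, matching the following consonant, while manner and voice stay constant.
/ɟ/ is a voiced palatal stop. The following trigger /ʁ/ is uvular, so /ɟ/ must become uvular as well.
The voiced uvular stop is [ɢ], so /ɟ/ → [ɢ].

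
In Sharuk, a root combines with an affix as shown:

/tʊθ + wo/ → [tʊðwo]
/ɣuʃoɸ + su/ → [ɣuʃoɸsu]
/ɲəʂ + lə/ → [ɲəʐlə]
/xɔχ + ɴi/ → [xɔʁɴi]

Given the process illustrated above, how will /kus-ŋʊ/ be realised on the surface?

[kuzŋʊ]

The data show regressive voicing assimilation: /θ/ → [ð] before /w/; /ʂ/ → [ʐ] before /l/; /χ/ → [ʁ] before /ɴ/. In each pair only voicing changes, matching the following consonant, while place and manner stay constant.
No alternation appears in [ɣuʃoɸsu]: there the adjacent consonants already agree in voicing (/ɸ/ and /s/ are both voiceless), so this form is consistent with the same rule.
The rule targets /s/ (voiceless alveolar fricative), which sits before the trigger /ŋ/ (voiced).
Changing only its voicing to voiced gives [z] — the voiced alveolar fricative.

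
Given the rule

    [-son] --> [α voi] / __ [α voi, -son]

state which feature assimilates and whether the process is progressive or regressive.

regressive voicing assimilation

The rule copies [voi] from the environment onto the target, so the assimilating feature is voicing.
Since the environment is written after the underscore, the trigger follows the target; the direction is regressive.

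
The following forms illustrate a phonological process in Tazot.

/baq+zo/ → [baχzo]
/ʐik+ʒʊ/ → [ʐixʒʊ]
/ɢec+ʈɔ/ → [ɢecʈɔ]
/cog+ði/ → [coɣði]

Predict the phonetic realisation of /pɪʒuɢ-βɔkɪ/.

The data show regressive manner assimilation: /q/ → [χ] before /z/; /k/ → [x] before /ʒ/; /g/ → [ɣ] before /ð/. In each pair only manner changes, matching the following consonant, while place and voice stay constant.
Nothing changes in [ɢecʈɔ]: there the adjacent consonants already agree in manner (/c/ and /ʈ/ are both stops), so this form is consistent with the same rule.
The rule targets /ɢ/ (voiced uvular stop), which sits before the trigger /β/ (fricative).
Changing only its manner to fricative gives [ʁ] — the voiced uvular fricative.

[pɪʒuʁβɔkɪ]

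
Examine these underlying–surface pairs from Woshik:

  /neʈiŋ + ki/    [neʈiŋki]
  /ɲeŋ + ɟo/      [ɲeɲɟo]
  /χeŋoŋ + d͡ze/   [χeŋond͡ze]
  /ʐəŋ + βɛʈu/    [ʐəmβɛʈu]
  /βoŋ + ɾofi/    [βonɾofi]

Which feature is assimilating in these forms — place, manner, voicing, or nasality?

place

Comparing underlying and surface forms, /ŋ/ → [ɲ] is the alternation; the neighbouring /ɟ/ is constant.
The change velar → palatal matches the place of the following /ɟ/, identifying this as place assimilation.
Checking the remaining alternations: /ŋ/ → [n] before /d͡z/ (velar → alveolar, matching alveolar); /ŋ/ → [m] before /β/ (velar → bilabial, matching bilabial); /ŋ/ → [n] before /ɾ/ (velar → alveolar, matching alveolar) — only place changes, and always toward the following segment.
Nothing changes in [neʈiŋki]: there the adjacent consonants already agree in place (/ŋ/ and /k/ are both velar), so this form is consistent with the same rule.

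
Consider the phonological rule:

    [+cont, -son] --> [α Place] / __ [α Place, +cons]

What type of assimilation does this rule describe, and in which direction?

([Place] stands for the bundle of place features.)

regressive place assimilation

The rule copies the place features (abbreviated [Place]) from the environment onto the target, so the assimilating feature is place.
The conditioning segment sits to the right of the focus bar, meaning the trigger follows the segment that changes — regressive assimilation.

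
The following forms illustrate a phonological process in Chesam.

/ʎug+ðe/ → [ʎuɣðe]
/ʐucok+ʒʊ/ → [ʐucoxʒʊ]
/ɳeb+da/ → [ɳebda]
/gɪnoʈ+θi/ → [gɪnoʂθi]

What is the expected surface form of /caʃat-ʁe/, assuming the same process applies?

[caʃasʁe]

The data show regressive manner assimilation: /g/ → [ɣ] before /ð/; /k/ → [x] before /ʒ/; /ʈ/ → [ʂ] before /θ/. In each pair only manner changes, matching the following consonant, while place and voice stay constant.
No alternation appears in [ɳebda]: there the adjacent consonants already agree in manner (/b/ and /d/ are both stops), so this form is consistent with the same rule.
/t/ is a voiceless alveolar stop. The following trigger /ʁ/ is a fricative, so /t/ must become a fricative as well.
Changing only its manner to fricative gives [s] — the voiceless alveolar fricative.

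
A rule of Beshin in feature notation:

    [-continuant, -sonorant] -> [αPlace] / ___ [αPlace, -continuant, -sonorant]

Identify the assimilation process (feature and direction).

The shared variable α links the value of the place features (abbreviated [Place]) on the target to the same value on the neighbouring segment, so place is the feature that assimilates.
Since the environment is written after the underscore, the trigger follows the target; the direction is regressive.

regressive place assimilation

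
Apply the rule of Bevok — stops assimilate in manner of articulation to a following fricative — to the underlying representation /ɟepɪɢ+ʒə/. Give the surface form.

The rule targets /ɢ/ (voiced uvular stop), which sits before the trigger /ʒ/ (fricative).
A voiced uvular fricative is [ʁ], so the surface segment is [ʁ].

[ɟepɪʁʒə]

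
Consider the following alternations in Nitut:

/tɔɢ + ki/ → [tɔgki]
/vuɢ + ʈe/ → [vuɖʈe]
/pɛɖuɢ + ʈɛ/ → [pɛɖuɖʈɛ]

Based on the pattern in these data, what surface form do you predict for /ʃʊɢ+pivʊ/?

The data show regressive place assimilation: /ɢ/ → [g] before /k/; /ɢ/ → [ɖ] before /ʈ/. In each pair only place changes, matching the following consonant, while manner and voice stay constant.
/ɢ/ is a voiced uvular stop. The following trigger /p/ is bilabial, so /ɢ/ must become bilabial as well.
A voiced bilabial stop is [b], so the surface segment is [b].

[ʃʊbpivʊ]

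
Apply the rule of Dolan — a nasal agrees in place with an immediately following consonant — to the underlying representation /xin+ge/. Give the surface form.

The rule targets /n/ (voiced alveolar nasal), which sits before the trigger /g/ (velar).
The voiced velar nasal is [ŋ], so /n/ → [ŋ].

[xiŋge]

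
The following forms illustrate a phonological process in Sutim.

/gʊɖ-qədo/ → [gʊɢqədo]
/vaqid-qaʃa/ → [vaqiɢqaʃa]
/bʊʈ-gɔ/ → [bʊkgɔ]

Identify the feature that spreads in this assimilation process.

place

The segment that alternates is /ɖ/, which surfaces as [ɢ] when adjacent to /q/.
The change retroflex → uvular matches the place of the following /q/, identifying this as place assimilation.
Checking the remaining alternations: /d/ → [ɢ] before /q/ (alveolar → uvular, matching uvular); /ʈ/ → [k] before /g/ (retroflex → velar, matching velar) — only place changes, and always toward the following segment.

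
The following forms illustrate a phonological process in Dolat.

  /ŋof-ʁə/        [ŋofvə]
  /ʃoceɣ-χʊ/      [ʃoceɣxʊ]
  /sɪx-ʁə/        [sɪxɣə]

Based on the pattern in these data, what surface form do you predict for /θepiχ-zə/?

[θepiχʁə]

The data show progressive place assimilation: /ʁ/ → [v] after /f/; /χ/ → [x] after /ɣ/; /ʁ/ → [ɣ] after /x/. In each pair only place changes, matching the preceding consonant, while manner and voice stay constant.
/z/ is a voiced alveolar fricative. The preceding trigger /χ/ is uvular, so /z/ must become uvular as well.
Changing only its place to uvular gives [ʁ] — the voiced uvular fricative.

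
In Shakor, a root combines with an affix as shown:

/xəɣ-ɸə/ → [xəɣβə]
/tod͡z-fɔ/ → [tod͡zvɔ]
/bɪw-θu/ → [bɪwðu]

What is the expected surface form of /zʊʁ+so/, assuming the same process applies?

The data show progressive voicing assimilation: /ɸ/ → [β] after /ɣ/; /f/ → [v] after /d͡z/; /θ/ → [ð] after /w/. In each pair only voicing changes, matching the preceding consonant, while place and manner stay constant.
The rule targets /s/ (voiceless alveolar fricative), which sits after the trigger /ʁ/ (voiced).
The voiced alveolar fricative is [z], so /s/ → [z].

[zʊʁzo]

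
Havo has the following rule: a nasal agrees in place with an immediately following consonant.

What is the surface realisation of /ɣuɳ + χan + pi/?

[ɣuɴχampi]

/ɳ/ is a voiced retroflex nasal. The following trigger /χ/ is uvular, so /ɳ/ must become uvular as well.
The voiced uvular nasal is [ɴ], so /ɳ/ → [ɴ].
The same rule applies at the second boundary: /n/ → [m] next to /p/.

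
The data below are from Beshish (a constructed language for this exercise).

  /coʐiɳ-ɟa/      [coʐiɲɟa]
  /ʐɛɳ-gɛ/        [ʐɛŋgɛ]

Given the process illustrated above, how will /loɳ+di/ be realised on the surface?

[londi]

The data show regressive place assimilation: /ɳ/ → [ɲ] before /ɟ/; /ɳ/ → [ŋ] before /g/. In each pair only place changes, matching the following consonant, while manner and voice stay constant.
/ɳ/ is a voiced retroflex nasal. The following trigger /d/ is alveolar, so /ɳ/ must become alveolar as well.
A voiced alveolar nasal is [n], so the surface segment is [n].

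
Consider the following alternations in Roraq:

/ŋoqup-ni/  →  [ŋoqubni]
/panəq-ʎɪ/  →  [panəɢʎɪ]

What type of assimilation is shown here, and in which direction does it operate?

regressive voicing assimilation

Underlying /p/ is realised as [b] next to /n/; /n/ itself does not change.
The change voiceless → voiced matches the voicing of the following /n/, identifying this as voicing assimilation.
Place and manner are unchanged, so the assimilation is partial, not total.
The other alternating form patterns the same way: /q/ → [ɢ] before /ʎ/ (voiceless → voiced, matching voiced) — only voicing changes, and always toward the following segment.
The trigger is the following segment, so the direction is regressive (anticipatory).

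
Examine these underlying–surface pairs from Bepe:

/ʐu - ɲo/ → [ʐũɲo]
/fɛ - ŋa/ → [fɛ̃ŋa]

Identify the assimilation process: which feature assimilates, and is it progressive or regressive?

regressive nasality assimilation (vowel nasalisation)

The vowel /u/ surfaces as nasalised [ũ] next to the following nasal /ɲ/ — it has acquired the [+nasal] feature of its neighbour.
Likewise in the remaining data: /ɛ/ → [ɛ̃] before /ŋ/ — each time a vowel is nasalised next to a following nasal.
Because the conditioning nasal is to the right of the vowel that changes, the process is regressive (anticipatory).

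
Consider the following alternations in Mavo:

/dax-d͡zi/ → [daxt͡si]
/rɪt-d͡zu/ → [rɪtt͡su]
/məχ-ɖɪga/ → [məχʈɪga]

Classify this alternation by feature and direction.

progressive voicing assimilation

Comparing underlying and surface forms, /d͡z/ → [t͡s] is the alternation; the neighbouring /x/ is constant.
The change voiced → voiceless matches the voicing of the preceding /x/, identifying this as voicing assimilation.
Place and manner are unchanged, so the assimilation is partial, not total.
The other alternating forms pattern the same way: /d͡z/ → [t͡s] after /t/ (voiced → voiceless, matching voiceless); /ɖ/ → [ʈ] after /χ/ (voiced → voiceless, matching voiceless) — only voicing changes, and always toward the preceding segment.
Since the segment that changes follows the conditioning segment, the assimilation is progressive.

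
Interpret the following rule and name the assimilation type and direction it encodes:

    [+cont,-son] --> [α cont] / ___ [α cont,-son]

The rule copies [cont] (continuancy) from the environment onto the target fricatives; since [±cont] encodes the stop/fricative manner contrast, the assimilating dimension is manner.
Since the environment is written after the underscore, the trigger follows the target; the direction is regressive.

regressive manner assimilation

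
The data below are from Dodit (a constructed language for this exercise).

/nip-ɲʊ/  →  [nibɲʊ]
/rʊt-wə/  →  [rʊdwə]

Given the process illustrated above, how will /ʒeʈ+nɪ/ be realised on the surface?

The data show regressive voicing assimilation: /p/ → [b] before /ɲ/; /t/ → [d] before /w/. In each pair only voicing changes, matching the following consonant, while place and manner stay constant.
/ʈ/ is a voiceless retroflex stop. The following trigger /n/ is voiced, so /ʈ/ must become voiced as well.
A voiced retroflex stop is [ɖ], so the surface segment is [ɖ].

[ʒeɖnɪ]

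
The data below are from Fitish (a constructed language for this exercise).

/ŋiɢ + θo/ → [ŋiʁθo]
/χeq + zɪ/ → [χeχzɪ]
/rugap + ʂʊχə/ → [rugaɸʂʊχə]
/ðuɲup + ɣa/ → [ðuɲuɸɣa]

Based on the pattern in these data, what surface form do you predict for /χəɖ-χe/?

[χəʐχe]

The data show regressive manner assimilation: /ɢ/ → [ʁ] before /θ/; /q/ → [χ] before /z/; /p/ → [ɸ] before /ʂ/; /p/ → [ɸ] before /ɣ/. In each pair only manner changes, matching the following consonant, while place and voice stay constant.
The rule targets /ɖ/ (voiced retroflex stop), which sits before the trigger /χ/ (fricative).
Changing only its manner to fricative gives [ʐ] — the voiced retroflex fricative.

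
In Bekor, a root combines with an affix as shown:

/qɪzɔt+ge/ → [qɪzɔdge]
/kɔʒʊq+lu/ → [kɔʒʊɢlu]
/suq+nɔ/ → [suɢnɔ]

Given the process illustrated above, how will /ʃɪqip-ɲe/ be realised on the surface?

The data show regressive voicing assimilation: /t/ → [d] before /g/; /q/ → [ɢ] before /l/; /q/ → [ɢ] before /n/. In each pair only voicing changes, matching the following consonant, while place and manner stay constant.
The rule targets /p/ (voiceless bilabial stop), which sits before the trigger /ɲ/ (voiced).
The voiced bilabial stop is [b], so /p/ → [b].

[ʃɪqibɲe]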